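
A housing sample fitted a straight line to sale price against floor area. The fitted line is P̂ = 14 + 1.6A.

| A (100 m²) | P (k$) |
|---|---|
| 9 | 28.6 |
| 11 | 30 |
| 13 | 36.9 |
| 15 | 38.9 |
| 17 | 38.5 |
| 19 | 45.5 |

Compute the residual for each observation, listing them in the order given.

0.2, -1.6, 2.1, 0.9, -2.7, 1.1

A=9: P̂ = 14 + 1.6·9 = 28.4; e = 28.6 − 28.4 = 0.2
A=11: P̂ = 14 + 1.6·11 = 31.6; e = 30 − 31.6 = -1.6
A=13: P̂ = 14 + 1.6·13 = 34.8; e = 36.9 − 34.8 = 2.1
A=15: P̂ = 14 + 1.6·15 = 38; e = 38.9 − 38 = 0.9
A=17: P̂ = 14 + 1.6·17 = 41.2; e = 38.5 − 41.2 = -2.7
A=19: P̂ = 14 + 1.6·19 = 44.4; e = 45.5 − 44.4 = 1.1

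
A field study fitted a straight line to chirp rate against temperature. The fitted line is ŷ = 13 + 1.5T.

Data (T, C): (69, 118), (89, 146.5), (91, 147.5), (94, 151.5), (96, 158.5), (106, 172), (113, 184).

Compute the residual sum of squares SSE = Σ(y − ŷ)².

SSE = 17

T=69: ŷ = 13 + 1.5·69 = 116.5; e = 118 − 116.5 = 1.5
T=89: ŷ = 13 + 1.5·89 = 146.5; e = 146.5 − 146.5 = 0
T=91: ŷ = 13 + 1.5·91 = 149.5; e = 147.5 − 149.5 = -2
T=94: ŷ = 13 + 1.5·94 = 154; e = 151.5 − 154 = -2.5
T=96: ŷ = 13 + 1.5·96 = 157; e = 158.5 − 157 = 1.5
T=106: ŷ = 13 + 1.5·106 = 172; e = 172 − 172 = 0
T=113: ŷ = 13 + 1.5·113 = 182.5; e = 184 − 182.5 = 1.5
SSE = 2.25 + 0 + 4 + 6.25 + 2.25 + 0 + 2.25 = 17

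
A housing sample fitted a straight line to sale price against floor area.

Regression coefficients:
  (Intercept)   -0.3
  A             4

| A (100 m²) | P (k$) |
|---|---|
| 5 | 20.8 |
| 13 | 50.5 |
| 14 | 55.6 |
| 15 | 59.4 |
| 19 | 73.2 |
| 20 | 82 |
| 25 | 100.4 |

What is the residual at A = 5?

e = 1.1

ŷ = -0.3 + 4·5 = 19.7
e = 20.8 − 19.7 = 1.1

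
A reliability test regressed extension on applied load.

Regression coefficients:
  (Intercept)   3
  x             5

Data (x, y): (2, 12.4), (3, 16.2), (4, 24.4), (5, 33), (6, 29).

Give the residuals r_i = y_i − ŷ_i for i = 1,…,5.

-0.6, -1.8, 1.4, 5, -4

x=2: ŷ = 3 + 5·2 = 13; r = 12.4 − 13 = -0.6
x=3: ŷ = 3 + 5·3 = 18; r = 16.2 − 18 = -1.8
x=4: ŷ = 3 + 5·4 = 23; r = 24.4 − 23 = 1.4
x=5: ŷ = 3 + 5·5 = 28; r = 33 − 28 = 5
x=6: ŷ = 3 + 5·6 = 33; r = 29 − 33 = -4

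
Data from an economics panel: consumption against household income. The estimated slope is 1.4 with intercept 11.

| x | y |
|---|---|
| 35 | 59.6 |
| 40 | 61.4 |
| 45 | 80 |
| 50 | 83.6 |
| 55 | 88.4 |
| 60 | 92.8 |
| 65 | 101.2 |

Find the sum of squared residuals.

x=35: ŷ = 11 + 1.4·35 = 60; r = 59.6 − 60 = -0.4
x=40: ŷ = 11 + 1.4·40 = 67; r = 61.4 − 67 = -5.6
x=45: ŷ = 11 + 1.4·45 = 74; r = 80 − 74 = 6
x=50: ŷ = 11 + 1.4·50 = 81; r = 83.6 − 81 = 2.6
x=55: ŷ = 11 + 1.4·55 = 88; r = 88.4 − 88 = 0.4
x=60: ŷ = 11 + 1.4·60 = 95; r = 92.8 − 95 = -2.2
x=65: ŷ = 11 + 1.4·65 = 102; r = 101.2 − 102 = -0.8
SSE = 0.16 + 31.36 + 36 + 6.76 + 0.16 + 4.84 + 0.64 = 79.92

SSE = 79.92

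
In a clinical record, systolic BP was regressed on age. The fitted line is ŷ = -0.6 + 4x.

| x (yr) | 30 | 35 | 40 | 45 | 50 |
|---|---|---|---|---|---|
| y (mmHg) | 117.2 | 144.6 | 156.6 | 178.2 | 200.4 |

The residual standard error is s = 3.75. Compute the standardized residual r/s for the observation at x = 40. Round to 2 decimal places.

ŷ = -0.6 + 4·40 = 159.4
r = 156.6 − 159.4 = -2.8
r/s = -2.8 / 3.75 = -0.75

-0.75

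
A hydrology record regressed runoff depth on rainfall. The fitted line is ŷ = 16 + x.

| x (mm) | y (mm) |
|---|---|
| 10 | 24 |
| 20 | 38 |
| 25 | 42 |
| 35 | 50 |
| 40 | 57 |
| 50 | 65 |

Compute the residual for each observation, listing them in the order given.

-2, 2, 1, -1, 1, -1

x=10: ŷ = 16 + 10 = 26; r = 24 − 26 = -2
x=20: ŷ = 16 + 20 = 36; r = 38 − 36 = 2
x=25: ŷ = 16 + 25 = 41; r = 42 − 41 = 1
x=35: ŷ = 16 + 35 = 51; r = 50 − 51 = -1
x=40: ŷ = 16 + 40 = 56; r = 57 − 56 = 1
x=50: ŷ = 16 + 50 = 66; r = 65 − 66 = -1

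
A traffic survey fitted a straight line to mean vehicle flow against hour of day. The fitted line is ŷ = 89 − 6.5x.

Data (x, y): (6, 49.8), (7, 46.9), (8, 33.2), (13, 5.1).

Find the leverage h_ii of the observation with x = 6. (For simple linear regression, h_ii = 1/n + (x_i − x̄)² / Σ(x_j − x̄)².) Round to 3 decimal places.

x̄ = (6 + 7 + 8 + 13)/4 = 8.5
Σ(x − x̄)² = 6.25 + 2.25 + 0.25 + 20.25 = 29
h = 1/4 + (-2.5)²/29 = 0.25 + 0.215517 = 0.466

h = 0.466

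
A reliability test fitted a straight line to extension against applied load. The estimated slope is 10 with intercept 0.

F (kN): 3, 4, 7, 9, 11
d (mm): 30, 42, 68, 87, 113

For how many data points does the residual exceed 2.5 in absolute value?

2

F=3: ŷ = 10·3 = 30; r = 30 − 30 = 0
F=4: ŷ = 10·4 = 40; r = 42 − 40 = 2
F=7: ŷ = 10·7 = 70; r = 68 − 70 = -2
F=9: ŷ = 10·9 = 90; r = 87 − 90 = -3
F=11: ŷ = 10·11 = 110; r = 113 − 110 = 3
|r| > 2.5: F=9 (|r|=3), F=11 (|r|=3) → 2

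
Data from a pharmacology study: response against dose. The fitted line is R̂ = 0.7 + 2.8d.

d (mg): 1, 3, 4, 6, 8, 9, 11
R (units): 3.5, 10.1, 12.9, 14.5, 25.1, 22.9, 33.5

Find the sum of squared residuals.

d=1: R̂ = 0.7 + 2.8·1 = 3.5; e = 3.5 − 3.5 = 0
d=3: R̂ = 0.7 + 2.8·3 = 9.1; e = 10.1 − 9.1 = 1
d=4: R̂ = 0.7 + 2.8·4 = 11.9; e = 12.9 − 11.9 = 1
d=6: R̂ = 0.7 + 2.8·6 = 17.5; e = 14.5 − 17.5 = -3
d=8: R̂ = 0.7 + 2.8·8 = 23.1; e = 25.1 − 23.1 = 2
d=9: R̂ = 0.7 + 2.8·9 = 25.9; e = 22.9 − 25.9 = -3
d=11: R̂ = 0.7 + 2.8·11 = 31.5; e = 33.5 − 31.5 = 2
SSE = 0 + 1 + 1 + 9 + 4 + 9 + 4 = 28

SSE = 28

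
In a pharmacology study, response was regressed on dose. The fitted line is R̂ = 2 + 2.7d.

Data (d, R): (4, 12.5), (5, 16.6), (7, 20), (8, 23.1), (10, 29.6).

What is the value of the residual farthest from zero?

d=4: R̂ = 2 + 2.7·4 = 12.8; e = 12.5 − 12.8 = -0.3
d=5: R̂ = 2 + 2.7·5 = 15.5; e = 16.6 − 15.5 = 1.1
d=7: R̂ = 2 + 2.7·7 = 20.9; e = 20 − 20.9 = -0.9
d=8: R̂ = 2 + 2.7·8 = 23.6; e = 23.1 − 23.6 = -0.5
d=10: R̂ = 2 + 2.7·10 = 29; e = 29.6 − 29 = 0.6
Largest |e| is 1.1 at d = 5, residual 1.1.

e = 1.1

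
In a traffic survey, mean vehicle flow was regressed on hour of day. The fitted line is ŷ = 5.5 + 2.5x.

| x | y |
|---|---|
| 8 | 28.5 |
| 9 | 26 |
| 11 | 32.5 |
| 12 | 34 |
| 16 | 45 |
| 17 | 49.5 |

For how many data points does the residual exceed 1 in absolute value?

x=8: ŷ = 5.5 + 2.5·8 = 25.5; e = 28.5 − 25.5 = 3
x=9: ŷ = 5.5 + 2.5·9 = 28; e = 26 − 28 = -2
x=11: ŷ = 5.5 + 2.5·11 = 33; e = 32.5 − 33 = -0.5
x=12: ŷ = 5.5 + 2.5·12 = 35.5; e = 34 − 35.5 = -1.5
x=16: ŷ = 5.5 + 2.5·16 = 45.5; e = 45 − 45.5 = -0.5
x=17: ŷ = 5.5 + 2.5·17 = 48; e = 49.5 − 48 = 1.5
|e| > 1: x=8 (|e|=3), x=9 (|e|=2), x=12 (|e|=1.5), x=17 (|e|=1.5) → 4

4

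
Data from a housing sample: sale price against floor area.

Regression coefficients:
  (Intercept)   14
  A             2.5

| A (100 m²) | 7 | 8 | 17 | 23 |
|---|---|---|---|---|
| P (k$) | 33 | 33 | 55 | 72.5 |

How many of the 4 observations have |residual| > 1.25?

2

A=7: ŷ = 14 + 2.5·7 = 31.5; e = 33 − 31.5 = 1.5
A=8: ŷ = 14 + 2.5·8 = 34; e = 33 − 34 = -1
A=17: ŷ = 14 + 2.5·17 = 56.5; e = 55 − 56.5 = -1.5
A=23: ŷ = 14 + 2.5·23 = 71.5; e = 72.5 − 71.5 = 1
|e| > 1.25: A=7 (|e|=1.5), A=17 (|e|=1.5) → 2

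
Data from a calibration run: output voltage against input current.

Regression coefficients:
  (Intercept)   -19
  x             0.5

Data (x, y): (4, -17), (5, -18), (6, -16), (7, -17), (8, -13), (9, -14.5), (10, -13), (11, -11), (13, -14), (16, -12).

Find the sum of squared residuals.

x=4: ŷ = -19 + 0.5·4 = -17; r = -17 − (-17) = 0
x=5: ŷ = -19 + 0.5·5 = -16.5; r = -18 − (-16.5) = -1.5
x=6: ŷ = -19 + 0.5·6 = -16; r = -16 − (-16) = 0
x=7: ŷ = -19 + 0.5·7 = -15.5; r = -17 − (-15.5) = -1.5
x=8: ŷ = -19 + 0.5·8 = -15; r = -13 − (-15) = 2
x=9: ŷ = -19 + 0.5·9 = -14.5; r = -14.5 − (-14.5) = 0
x=10: ŷ = -19 + 0.5·10 = -14; r = -13 − (-14) = 1
x=11: ŷ = -19 + 0.5·11 = -13.5; r = -11 − (-13.5) = 2.5
x=13: ŷ = -19 + 0.5·13 = -12.5; r = -14 − (-12.5) = -1.5
x=16: ŷ = -19 + 0.5·16 = -11; r = -12 − (-11) = -1
SSE = 0 + 2.25 + 0 + 2.25 + 4 + 0 + 1 + 6.25 + 2.25 + 1 = 19

SSE = 19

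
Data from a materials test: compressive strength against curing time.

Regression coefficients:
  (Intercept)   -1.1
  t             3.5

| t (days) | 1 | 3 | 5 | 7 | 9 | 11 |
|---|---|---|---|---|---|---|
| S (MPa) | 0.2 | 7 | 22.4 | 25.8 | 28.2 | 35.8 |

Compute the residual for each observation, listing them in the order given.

-2.2, -2.4, 6, 2.4, -2.2, -1.6

t=1: ŷ = -1.1 + 3.5·1 = 2.4; r = 0.2 − 2.4 = -2.2
t=3: ŷ = -1.1 + 3.5·3 = 9.4; r = 7 − 9.4 = -2.4
t=5: ŷ = -1.1 + 3.5·5 = 16.4; r = 22.4 − 16.4 = 6
t=7: ŷ = -1.1 + 3.5·7 = 23.4; r = 25.8 − 23.4 = 2.4
t=9: ŷ = -1.1 + 3.5·9 = 30.4; r = 28.2 − 30.4 = -2.2
t=11: ŷ = -1.1 + 3.5·11 = 37.4; r = 35.8 − 37.4 = -1.6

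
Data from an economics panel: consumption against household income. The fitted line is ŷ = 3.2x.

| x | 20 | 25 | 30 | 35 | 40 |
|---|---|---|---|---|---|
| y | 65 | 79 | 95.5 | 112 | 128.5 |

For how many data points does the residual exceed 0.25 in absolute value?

4

x=20: ŷ = 3.2·20 = 64; e = 65 − 64 = 1
x=25: ŷ = 3.2·25 = 80; e = 79 − 80 = -1
x=30: ŷ = 3.2·30 = 96; e = 95.5 − 96 = -0.5
x=35: ŷ = 3.2·35 = 112; e = 112 − 112 = 0
x=40: ŷ = 3.2·40 = 128; e = 128.5 − 128 = 0.5
|e| > 0.25: x=20 (|e|=1), x=25 (|e|=1), x=30 (|e|=0.5), x=40 (|e|=0.5) → 4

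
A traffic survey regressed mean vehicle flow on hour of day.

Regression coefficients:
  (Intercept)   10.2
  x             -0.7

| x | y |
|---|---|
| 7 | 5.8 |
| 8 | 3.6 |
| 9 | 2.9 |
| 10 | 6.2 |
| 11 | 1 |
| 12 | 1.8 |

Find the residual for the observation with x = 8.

ŷ = 10.2 − 0.7·8 = 4.6
r = 3.6 − 4.6 = -1

r = -1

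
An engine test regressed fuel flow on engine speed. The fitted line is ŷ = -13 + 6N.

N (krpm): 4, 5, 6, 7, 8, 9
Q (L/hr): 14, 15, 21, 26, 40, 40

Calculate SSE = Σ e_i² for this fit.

SSE = 52

N=4: ŷ = -13 + 6·4 = 11; e = 14 − 11 = 3
N=5: ŷ = -13 + 6·5 = 17; e = 15 − 17 = -2
N=6: ŷ = -13 + 6·6 = 23; e = 21 − 23 = -2
N=7: ŷ = -13 + 6·7 = 29; e = 26 − 29 = -3
N=8: ŷ = -13 + 6·8 = 35; e = 40 − 35 = 5
N=9: ŷ = -13 + 6·9 = 41; e = 40 − 41 = -1
SSE = 9 + 4 + 4 + 9 + 25 + 1 = 52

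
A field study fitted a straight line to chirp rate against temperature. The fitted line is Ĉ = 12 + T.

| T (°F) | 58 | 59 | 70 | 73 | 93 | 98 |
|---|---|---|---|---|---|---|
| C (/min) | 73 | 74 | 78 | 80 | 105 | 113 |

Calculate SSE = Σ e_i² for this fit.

T=58: Ĉ = 12 + 58 = 70; e = 73 − 70 = 3
T=59: Ĉ = 12 + 59 = 71; e = 74 − 71 = 3
T=70: Ĉ = 12 + 70 = 82; e = 78 − 82 = -4
T=73: Ĉ = 12 + 73 = 85; e = 80 − 85 = -5
T=93: Ĉ = 12 + 93 = 105; e = 105 − 105 = 0
T=98: Ĉ = 12 + 98 = 110; e = 113 − 110 = 3
SSE = 9 + 9 + 16 + 25 + 0 + 9 = 68

SSE = 68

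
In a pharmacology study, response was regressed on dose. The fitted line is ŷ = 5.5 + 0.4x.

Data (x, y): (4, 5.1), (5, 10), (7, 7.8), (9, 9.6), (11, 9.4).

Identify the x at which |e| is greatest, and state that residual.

x = 5, e = 2.5

x=4: ŷ = 5.5 + 0.4·4 = 7.1; e = 5.1 − 7.1 = -2
x=5: ŷ = 5.5 + 0.4·5 = 7.5; e = 10 − 7.5 = 2.5
x=7: ŷ = 5.5 + 0.4·7 = 8.3; e = 7.8 − 8.3 = -0.5
x=9: ŷ = 5.5 + 0.4·9 = 9.1; e = 9.6 − 9.1 = 0.5
x=11: ŷ = 5.5 + 0.4·11 = 9.9; e = 9.4 − 9.9 = -0.5
Largest |e| is 2.5 at x = 5, residual 2.5.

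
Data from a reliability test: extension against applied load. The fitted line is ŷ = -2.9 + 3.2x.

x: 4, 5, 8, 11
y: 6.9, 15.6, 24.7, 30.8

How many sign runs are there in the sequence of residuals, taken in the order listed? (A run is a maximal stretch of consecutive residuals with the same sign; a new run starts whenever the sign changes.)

x=4: ŷ = -2.9 + 3.2·4 = 9.9; r = 6.9 − 9.9 = -3
x=5: ŷ = -2.9 + 3.2·5 = 13.1; r = 15.6 − 13.1 = 2.5
x=8: ŷ = -2.9 + 3.2·8 = 22.7; r = 24.7 − 22.7 = 2
x=11: ŷ = -2.9 + 3.2·11 = 32.3; r = 30.8 − 32.3 = -1.5
Signs: − + + −
Runs: −×1, +×2, −×1 → 3

3 runs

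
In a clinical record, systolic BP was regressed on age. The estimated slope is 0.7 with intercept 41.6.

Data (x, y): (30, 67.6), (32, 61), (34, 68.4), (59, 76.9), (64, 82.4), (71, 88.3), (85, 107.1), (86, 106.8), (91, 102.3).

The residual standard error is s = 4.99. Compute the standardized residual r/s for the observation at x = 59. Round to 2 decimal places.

ŷ = 41.6 + 0.7·59 = 82.9
r = 76.9 − 82.9 = -6
r/s = -6 / 4.99 = -1.20

-1.20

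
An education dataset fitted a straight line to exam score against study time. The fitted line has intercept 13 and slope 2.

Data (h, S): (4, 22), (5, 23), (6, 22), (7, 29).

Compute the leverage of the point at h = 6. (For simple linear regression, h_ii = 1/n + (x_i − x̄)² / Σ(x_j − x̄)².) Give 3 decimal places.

h̄ = (4 + 5 + 6 + 7)/4 = 5.5
Σ(h − h̄)² = 2.25 + 0.25 + 0.25 + 2.25 = 5
h = 1/4 + (0.5)²/5 = 0.25 + 0.05 = 0.300

h = 0.300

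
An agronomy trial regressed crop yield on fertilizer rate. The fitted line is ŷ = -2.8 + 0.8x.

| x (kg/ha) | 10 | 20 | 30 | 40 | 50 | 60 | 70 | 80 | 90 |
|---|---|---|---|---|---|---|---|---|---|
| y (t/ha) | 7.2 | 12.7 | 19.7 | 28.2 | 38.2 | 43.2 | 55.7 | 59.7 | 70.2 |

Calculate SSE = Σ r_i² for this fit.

x=10: ŷ = -2.8 + 0.8·10 = 5.2; r = 7.2 − 5.2 = 2
x=20: ŷ = -2.8 + 0.8·20 = 13.2; r = 12.7 − 13.2 = -0.5
x=30: ŷ = -2.8 + 0.8·30 = 21.2; r = 19.7 − 21.2 = -1.5
x=40: ŷ = -2.8 + 0.8·40 = 29.2; r = 28.2 − 29.2 = -1
x=50: ŷ = -2.8 + 0.8·50 = 37.2; r = 38.2 − 37.2 = 1
x=60: ŷ = -2.8 + 0.8·60 = 45.2; r = 43.2 − 45.2 = -2
x=70: ŷ = -2.8 + 0.8·70 = 53.2; r = 55.7 − 53.2 = 2.5
x=80: ŷ = -2.8 + 0.8·80 = 61.2; r = 59.7 − 61.2 = -1.5
x=90: ŷ = -2.8 + 0.8·90 = 69.2; r = 70.2 − 69.2 = 1
SSE = 4 + 0.25 + 2.25 + 1 + 1 + 4 + 6.25 + 2.25 + 1 = 22

SSE = 22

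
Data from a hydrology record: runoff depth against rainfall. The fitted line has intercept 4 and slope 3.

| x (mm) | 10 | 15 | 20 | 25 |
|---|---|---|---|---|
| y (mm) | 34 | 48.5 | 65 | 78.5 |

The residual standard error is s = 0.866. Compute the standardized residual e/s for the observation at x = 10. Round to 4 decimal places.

0.0000

ŷ = 4 + 3·10 = 34
e = 34 − 34 = 0
e/s = 0 / 0.866 = 0.0000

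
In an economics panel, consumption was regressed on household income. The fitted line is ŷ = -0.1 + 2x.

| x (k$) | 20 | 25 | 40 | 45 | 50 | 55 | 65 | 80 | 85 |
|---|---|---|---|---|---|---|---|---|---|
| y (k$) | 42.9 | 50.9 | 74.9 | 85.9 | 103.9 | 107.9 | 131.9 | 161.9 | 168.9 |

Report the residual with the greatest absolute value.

x=20: ŷ = -0.1 + 2·20 = 39.9; r = 42.9 − 39.9 = 3
x=25: ŷ = -0.1 + 2·25 = 49.9; r = 50.9 − 49.9 = 1
x=40: ŷ = -0.1 + 2·40 = 79.9; r = 74.9 − 79.9 = -5
x=45: ŷ = -0.1 + 2·45 = 89.9; r = 85.9 − 89.9 = -4
x=50: ŷ = -0.1 + 2·50 = 99.9; r = 103.9 − 99.9 = 4
x=55: ŷ = -0.1 + 2·55 = 109.9; r = 107.9 − 109.9 = -2
x=65: ŷ = -0.1 + 2·65 = 129.9; r = 131.9 − 129.9 = 2
x=80: ŷ = -0.1 + 2·80 = 159.9; r = 161.9 − 159.9 = 2
x=85: ŷ = -0.1 + 2·85 = 169.9; r = 168.9 − 169.9 = -1
Largest |r| is 5 at x = 40, residual -5.

r = -5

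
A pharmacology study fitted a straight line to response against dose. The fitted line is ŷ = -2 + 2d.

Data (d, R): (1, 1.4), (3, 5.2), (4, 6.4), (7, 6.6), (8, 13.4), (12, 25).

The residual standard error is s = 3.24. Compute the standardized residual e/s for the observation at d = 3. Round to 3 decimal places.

0.370

ŷ = -2 + 2·3 = 4
e = 5.2 − 4 = 1.2
e/s = 1.2 / 3.24 = 0.370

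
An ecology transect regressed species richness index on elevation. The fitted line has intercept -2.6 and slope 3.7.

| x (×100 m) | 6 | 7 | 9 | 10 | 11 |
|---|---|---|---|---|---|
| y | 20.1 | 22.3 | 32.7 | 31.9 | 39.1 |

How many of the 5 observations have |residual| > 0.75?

x=6: ŷ = -2.6 + 3.7·6 = 19.6; e = 20.1 − 19.6 = 0.5
x=7: ŷ = -2.6 + 3.7·7 = 23.3; e = 22.3 − 23.3 = -1
x=9: ŷ = -2.6 + 3.7·9 = 30.7; e = 32.7 − 30.7 = 2
x=10: ŷ = -2.6 + 3.7·10 = 34.4; e = 31.9 − 34.4 = -2.5
x=11: ŷ = -2.6 + 3.7·11 = 38.1; e = 39.1 − 38.1 = 1
|e| > 0.75: x=7 (|e|=1), x=9 (|e|=2), x=10 (|e|=2.5), x=11 (|e|=1) → 4

4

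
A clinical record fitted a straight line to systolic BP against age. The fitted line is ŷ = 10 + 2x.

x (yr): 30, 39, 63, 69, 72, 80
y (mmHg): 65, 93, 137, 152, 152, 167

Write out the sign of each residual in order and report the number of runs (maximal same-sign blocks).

x=30: ŷ = 10 + 2·30 = 70; r = 65 − 70 = -5
x=39: ŷ = 10 + 2·39 = 88; r = 93 − 88 = 5
x=63: ŷ = 10 + 2·63 = 136; r = 137 − 136 = 1
x=69: ŷ = 10 + 2·69 = 148; r = 152 − 148 = 4
x=72: ŷ = 10 + 2·72 = 154; r = 152 − 154 = -2
x=80: ŷ = 10 + 2·80 = 170; r = 167 − 170 = -3
Signs: − + + + − −
Runs: −×1, +×3, −×2 → 3

3 runs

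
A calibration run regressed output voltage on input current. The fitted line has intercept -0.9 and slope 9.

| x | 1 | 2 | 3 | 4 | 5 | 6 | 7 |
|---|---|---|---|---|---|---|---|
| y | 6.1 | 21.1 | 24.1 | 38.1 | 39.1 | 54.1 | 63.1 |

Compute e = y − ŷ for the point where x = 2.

ŷ = -0.9 + 9·2 = 17.1
e = 21.1 − 17.1 = 4

e = 4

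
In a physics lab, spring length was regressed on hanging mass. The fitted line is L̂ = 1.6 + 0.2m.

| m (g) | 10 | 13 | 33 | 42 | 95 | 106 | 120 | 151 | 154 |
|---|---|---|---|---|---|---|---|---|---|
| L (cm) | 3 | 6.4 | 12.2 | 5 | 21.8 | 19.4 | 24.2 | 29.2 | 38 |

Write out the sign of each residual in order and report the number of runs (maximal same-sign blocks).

m=10: L̂ = 1.6 + 0.2·10 = 3.6; r = 3 − 3.6 = -0.6
m=13: L̂ = 1.6 + 0.2·13 = 4.2; r = 6.4 − 4.2 = 2.2
m=33: L̂ = 1.6 + 0.2·33 = 8.2; r = 12.2 − 8.2 = 4
m=42: L̂ = 1.6 + 0.2·42 = 10; r = 5 − 10 = -5
m=95: L̂ = 1.6 + 0.2·95 = 20.6; r = 21.8 − 20.6 = 1.2
m=106: L̂ = 1.6 + 0.2·106 = 22.8; r = 19.4 − 22.8 = -3.4
m=120: L̂ = 1.6 + 0.2·120 = 25.6; r = 24.2 − 25.6 = -1.4
m=151: L̂ = 1.6 + 0.2·151 = 31.8; r = 29.2 − 31.8 = -2.6
m=154: L̂ = 1.6 + 0.2·154 = 32.4; r = 38 − 32.4 = 5.6
Signs: − + + − + − − − +
Runs: −×1, +×2, −×1, +×1, −×3, +×1 → 6

6 runs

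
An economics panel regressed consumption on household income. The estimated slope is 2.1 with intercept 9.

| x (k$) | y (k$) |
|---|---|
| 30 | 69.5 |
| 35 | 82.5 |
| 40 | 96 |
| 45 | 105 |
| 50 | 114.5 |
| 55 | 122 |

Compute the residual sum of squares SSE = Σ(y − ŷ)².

x=30: ŷ = 9 + 2.1·30 = 72; r = 69.5 − 72 = -2.5
x=35: ŷ = 9 + 2.1·35 = 82.5; r = 82.5 − 82.5 = 0
x=40: ŷ = 9 + 2.1·40 = 93; r = 96 − 93 = 3
x=45: ŷ = 9 + 2.1·45 = 103.5; r = 105 − 103.5 = 1.5
x=50: ŷ = 9 + 2.1·50 = 114; r = 114.5 − 114 = 0.5
x=55: ŷ = 9 + 2.1·55 = 124.5; r = 122 − 124.5 = -2.5
SSE = 6.25 + 0 + 9 + 2.25 + 0.25 + 6.25 = 24

SSE = 24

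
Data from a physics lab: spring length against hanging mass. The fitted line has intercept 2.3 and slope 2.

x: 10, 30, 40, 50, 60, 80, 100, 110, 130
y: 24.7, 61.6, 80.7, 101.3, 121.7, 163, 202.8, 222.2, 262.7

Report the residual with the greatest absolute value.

x=10: ŷ = 2.3 + 2·10 = 22.3; e = 24.7 − 22.3 = 2.4
x=30: ŷ = 2.3 + 2·30 = 62.3; e = 61.6 − 62.3 = -0.7
x=40: ŷ = 2.3 + 2·40 = 82.3; e = 80.7 − 82.3 = -1.6
x=50: ŷ = 2.3 + 2·50 = 102.3; e = 101.3 − 102.3 = -1
x=60: ŷ = 2.3 + 2·60 = 122.3; e = 121.7 − 122.3 = -0.6
x=80: ŷ = 2.3 + 2·80 = 162.3; e = 163 − 162.3 = 0.7
x=100: ŷ = 2.3 + 2·100 = 202.3; e = 202.8 − 202.3 = 0.5
x=110: ŷ = 2.3 + 2·110 = 222.3; e = 222.2 − 222.3 = -0.1
x=130: ŷ = 2.3 + 2·130 = 262.3; e = 262.7 − 262.3 = 0.4
Largest |e| is 2.4 at x = 10, residual 2.4.

e = 2.4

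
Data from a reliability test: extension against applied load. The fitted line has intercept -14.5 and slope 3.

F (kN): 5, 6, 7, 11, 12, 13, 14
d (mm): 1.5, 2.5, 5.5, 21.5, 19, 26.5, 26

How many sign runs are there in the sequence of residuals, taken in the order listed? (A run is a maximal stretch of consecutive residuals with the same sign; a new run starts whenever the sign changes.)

F=5: ŷ = -14.5 + 3·5 = 0.5; e = 1.5 − 0.5 = 1
F=6: ŷ = -14.5 + 3·6 = 3.5; e = 2.5 − 3.5 = -1
F=7: ŷ = -14.5 + 3·7 = 6.5; e = 5.5 − 6.5 = -1
F=11: ŷ = -14.5 + 3·11 = 18.5; e = 21.5 − 18.5 = 3
F=12: ŷ = -14.5 + 3·12 = 21.5; e = 19 − 21.5 = -2.5
F=13: ŷ = -14.5 + 3·13 = 24.5; e = 26.5 − 24.5 = 2
F=14: ŷ = -14.5 + 3·14 = 27.5; e = 26 − 27.5 = -1.5
Signs: + − − + − + −
Runs: +×1, −×2, +×1, −×1, +×1, −×1 → 6

6 runs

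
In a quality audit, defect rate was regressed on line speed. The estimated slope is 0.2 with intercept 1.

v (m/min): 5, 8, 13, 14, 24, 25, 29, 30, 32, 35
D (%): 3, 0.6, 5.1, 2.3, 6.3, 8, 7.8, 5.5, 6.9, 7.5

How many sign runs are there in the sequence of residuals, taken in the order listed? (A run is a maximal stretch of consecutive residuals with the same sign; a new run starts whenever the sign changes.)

6 runs

v=5: ŷ = 1 + 0.2·5 = 2; r = 3 − 2 = 1
v=8: ŷ = 1 + 0.2·8 = 2.6; r = 0.6 − 2.6 = -2
v=13: ŷ = 1 + 0.2·13 = 3.6; r = 5.1 − 3.6 = 1.5
v=14: ŷ = 1 + 0.2·14 = 3.8; r = 2.3 − 3.8 = -1.5
v=24: ŷ = 1 + 0.2·24 = 5.8; r = 6.3 − 5.8 = 0.5
v=25: ŷ = 1 + 0.2·25 = 6; r = 8 − 6 = 2
v=29: ŷ = 1 + 0.2·29 = 6.8; r = 7.8 − 6.8 = 1
v=30: ŷ = 1 + 0.2·30 = 7; r = 5.5 − 7 = -1.5
v=32: ŷ = 1 + 0.2·32 = 7.4; r = 6.9 − 7.4 = -0.5
v=35: ŷ = 1 + 0.2·35 = 8; r = 7.5 − 8 = -0.5
Signs: + − + − + + + − − −
Runs: +×1, −×1, +×1, −×1, +×3, −×3 → 6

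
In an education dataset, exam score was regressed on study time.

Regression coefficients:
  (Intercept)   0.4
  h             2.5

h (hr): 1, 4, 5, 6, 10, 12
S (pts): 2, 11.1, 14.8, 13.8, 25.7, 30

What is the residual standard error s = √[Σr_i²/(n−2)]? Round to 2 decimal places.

h=1: Ŝ = 0.4 + 2.5·1 = 2.9; r = 2 − 2.9 = -0.9
h=4: Ŝ = 0.4 + 2.5·4 = 10.4; r = 11.1 − 10.4 = 0.7
h=5: Ŝ = 0.4 + 2.5·5 = 12.9; r = 14.8 − 12.9 = 1.9
h=6: Ŝ = 0.4 + 2.5·6 = 15.4; r = 13.8 − 15.4 = -1.6
h=10: Ŝ = 0.4 + 2.5·10 = 25.4; r = 25.7 − 25.4 = 0.3
h=12: Ŝ = 0.4 + 2.5·12 = 30.4; r = 30 − 30.4 = -0.4
SSE = 0.81 + 0.49 + 3.61 + 2.56 + 0.09 + 0.16 = 7.72
s = √(7.72/4) = √1.93 ≈ 1.39

s = 1.39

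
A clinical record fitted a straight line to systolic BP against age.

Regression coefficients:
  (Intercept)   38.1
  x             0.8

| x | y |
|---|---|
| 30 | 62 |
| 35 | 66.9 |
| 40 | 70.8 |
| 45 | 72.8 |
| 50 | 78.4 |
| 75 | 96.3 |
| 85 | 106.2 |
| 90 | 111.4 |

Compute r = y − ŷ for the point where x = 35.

r = 0.8

ŷ = 38.1 + 0.8·35 = 66.1
r = 66.9 − 66.1 = 0.8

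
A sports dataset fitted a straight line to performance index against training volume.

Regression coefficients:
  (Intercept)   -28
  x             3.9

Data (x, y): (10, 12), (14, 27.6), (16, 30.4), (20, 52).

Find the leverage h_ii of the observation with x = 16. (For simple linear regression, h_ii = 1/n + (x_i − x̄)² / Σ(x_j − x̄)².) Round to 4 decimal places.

x̄ = (10 + 14 + 16 + 20)/4 = 15
Σ(x − x̄)² = 25 + 1 + 1 + 25 = 52
h = 1/4 + (1)²/52 = 0.25 + 0.0192308 = 0.2692

h = 0.2692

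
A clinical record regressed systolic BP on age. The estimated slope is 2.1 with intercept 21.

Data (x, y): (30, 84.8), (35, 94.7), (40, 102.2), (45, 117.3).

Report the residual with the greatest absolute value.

x=30: ŷ = 21 + 2.1·30 = 84; e = 84.8 − 84 = 0.8
x=35: ŷ = 21 + 2.1·35 = 94.5; e = 94.7 − 94.5 = 0.2
x=40: ŷ = 21 + 2.1·40 = 105; e = 102.2 − 105 = -2.8
x=45: ŷ = 21 + 2.1·45 = 115.5; e = 117.3 − 115.5 = 1.8
Largest |e| is 2.8 at x = 40, residual -2.8.

e = -2.8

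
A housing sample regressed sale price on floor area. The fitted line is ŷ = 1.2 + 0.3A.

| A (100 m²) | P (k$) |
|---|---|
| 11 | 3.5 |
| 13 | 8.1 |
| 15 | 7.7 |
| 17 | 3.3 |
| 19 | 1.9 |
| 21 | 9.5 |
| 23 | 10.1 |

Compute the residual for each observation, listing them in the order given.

A=11: ŷ = 1.2 + 0.3·11 = 4.5; e = 3.5 − 4.5 = -1
A=13: ŷ = 1.2 + 0.3·13 = 5.1; e = 8.1 − 5.1 = 3
A=15: ŷ = 1.2 + 0.3·15 = 5.7; e = 7.7 − 5.7 = 2
A=17: ŷ = 1.2 + 0.3·17 = 6.3; e = 3.3 − 6.3 = -3
A=19: ŷ = 1.2 + 0.3·19 = 6.9; e = 1.9 − 6.9 = -5
A=21: ŷ = 1.2 + 0.3·21 = 7.5; e = 9.5 − 7.5 = 2
A=23: ŷ = 1.2 + 0.3·23 = 8.1; e = 10.1 − 8.1 = 2

-1, 3, 2, -3, -5, 2, 2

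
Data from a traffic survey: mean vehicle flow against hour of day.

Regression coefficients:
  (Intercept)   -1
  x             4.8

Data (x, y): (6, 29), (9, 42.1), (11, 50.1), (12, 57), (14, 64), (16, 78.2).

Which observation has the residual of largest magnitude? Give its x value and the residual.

x=6: ŷ = -1 + 4.8·6 = 27.8; e = 29 − 27.8 = 1.2
x=9: ŷ = -1 + 4.8·9 = 42.2; e = 42.1 − 42.2 = -0.1
x=11: ŷ = -1 + 4.8·11 = 51.8; e = 50.1 − 51.8 = -1.7
x=12: ŷ = -1 + 4.8·12 = 56.6; e = 57 − 56.6 = 0.4
x=14: ŷ = -1 + 4.8·14 = 66.2; e = 64 − 66.2 = -2.2
x=16: ŷ = -1 + 4.8·16 = 75.8; e = 78.2 − 75.8 = 2.4
Largest |e| is 2.4 at x = 16, residual 2.4.

x = 16, e = 2.4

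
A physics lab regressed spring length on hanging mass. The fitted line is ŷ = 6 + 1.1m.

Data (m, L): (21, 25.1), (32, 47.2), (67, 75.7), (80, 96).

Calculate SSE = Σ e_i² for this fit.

SSE = 72

m=21: ŷ = 6 + 1.1·21 = 29.1; e = 25.1 − 29.1 = -4
m=32: ŷ = 6 + 1.1·32 = 41.2; e = 47.2 − 41.2 = 6
m=67: ŷ = 6 + 1.1·67 = 79.7; e = 75.7 − 79.7 = -4
m=80: ŷ = 6 + 1.1·80 = 94; e = 96 − 94 = 2
SSE = 16 + 36 + 16 + 4 = 72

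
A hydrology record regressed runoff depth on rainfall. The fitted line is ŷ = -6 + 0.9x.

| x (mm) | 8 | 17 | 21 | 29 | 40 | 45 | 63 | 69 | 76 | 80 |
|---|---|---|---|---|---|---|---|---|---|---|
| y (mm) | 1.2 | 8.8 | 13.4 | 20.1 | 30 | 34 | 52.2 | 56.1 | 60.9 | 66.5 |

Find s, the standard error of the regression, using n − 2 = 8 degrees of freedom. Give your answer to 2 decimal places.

s = 0.83

x=8: ŷ = -6 + 0.9·8 = 1.2; r = 1.2 − 1.2 = 0
x=17: ŷ = -6 + 0.9·17 = 9.3; r = 8.8 − 9.3 = -0.5
x=21: ŷ = -6 + 0.9·21 = 12.9; r = 13.4 − 12.9 = 0.5
x=29: ŷ = -6 + 0.9·29 = 20.1; r = 20.1 − 20.1 = 0
x=40: ŷ = -6 + 0.9·40 = 30; r = 30 − 30 = 0
x=45: ŷ = -6 + 0.9·45 = 34.5; r = 34 − 34.5 = -0.5
x=63: ŷ = -6 + 0.9·63 = 50.7; r = 52.2 − 50.7 = 1.5
x=69: ŷ = -6 + 0.9·69 = 56.1; r = 56.1 − 56.1 = 0
x=76: ŷ = -6 + 0.9·76 = 62.4; r = 60.9 − 62.4 = -1.5
x=80: ŷ = -6 + 0.9·80 = 66; r = 66.5 − 66 = 0.5
SSE = 0 + 0.25 + 0.25 + 0 + 0 + 0.25 + 2.25 + 0 + 2.25 + 0.25 = 5.5
s = √(5.5/8) = √0.6875 ≈ 0.83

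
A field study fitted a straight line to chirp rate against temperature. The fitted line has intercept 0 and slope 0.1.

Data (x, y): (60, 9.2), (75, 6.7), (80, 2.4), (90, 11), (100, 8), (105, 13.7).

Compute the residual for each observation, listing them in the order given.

x=60: ŷ = 0.1·60 = 6; r = 9.2 − 6 = 3.2
x=75: ŷ = 0.1·75 = 7.5; r = 6.7 − 7.5 = -0.8
x=80: ŷ = 0.1·80 = 8; r = 2.4 − 8 = -5.6
x=90: ŷ = 0.1·90 = 9; r = 11 − 9 = 2
x=100: ŷ = 0.1·100 = 10; r = 8 − 10 = -2
x=105: ŷ = 0.1·105 = 10.5; r = 13.7 − 10.5 = 3.2

3.2, -0.8, -5.6, 2, -2, 3.2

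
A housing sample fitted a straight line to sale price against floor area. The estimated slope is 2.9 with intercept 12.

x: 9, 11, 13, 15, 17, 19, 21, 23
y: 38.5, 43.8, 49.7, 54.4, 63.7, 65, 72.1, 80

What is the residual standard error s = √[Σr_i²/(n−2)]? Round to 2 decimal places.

x=9: ŷ = 12 + 2.9·9 = 38.1; r = 38.5 − 38.1 = 0.4
x=11: ŷ = 12 + 2.9·11 = 43.9; r = 43.8 − 43.9 = -0.1
x=13: ŷ = 12 + 2.9·13 = 49.7; r = 49.7 − 49.7 = 0
x=15: ŷ = 12 + 2.9·15 = 55.5; r = 54.4 − 55.5 = -1.1
x=17: ŷ = 12 + 2.9·17 = 61.3; r = 63.7 − 61.3 = 2.4
x=19: ŷ = 12 + 2.9·19 = 67.1; r = 65 − 67.1 = -2.1
x=21: ŷ = 12 + 2.9·21 = 72.9; r = 72.1 − 72.9 = -0.8
x=23: ŷ = 12 + 2.9·23 = 78.7; r = 80 − 78.7 = 1.3
SSE = 0.16 + 0.01 + 0 + 1.21 + 5.76 + 4.41 + 0.64 + 1.69 = 13.88
s = √(13.88/6) = √2.31333 ≈ 1.52

s = 1.52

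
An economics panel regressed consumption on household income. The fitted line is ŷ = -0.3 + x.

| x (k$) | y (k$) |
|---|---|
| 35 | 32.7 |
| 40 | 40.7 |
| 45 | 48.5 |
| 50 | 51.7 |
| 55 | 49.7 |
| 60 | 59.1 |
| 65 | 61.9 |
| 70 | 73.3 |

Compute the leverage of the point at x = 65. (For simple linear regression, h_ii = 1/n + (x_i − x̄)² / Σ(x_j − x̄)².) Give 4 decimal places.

h = 0.2738

x̄ = (35 + 40 + 45 + 50 + 55 + 60 + 65 + 70)/8 = 52.5
Σ(x − x̄)² = 306.25 + 156.25 + 56.25 + 6.25 + 6.25 + 56.25 + 156.25 + 306.25 = 1050
h = 1/8 + (12.5)²/1050 = 0.125 + 0.14881 = 0.2738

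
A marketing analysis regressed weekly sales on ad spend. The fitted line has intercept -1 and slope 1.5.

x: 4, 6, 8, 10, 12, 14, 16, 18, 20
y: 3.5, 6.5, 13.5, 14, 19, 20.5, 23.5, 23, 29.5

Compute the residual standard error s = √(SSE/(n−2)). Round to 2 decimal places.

x=4: ŷ = -1 + 1.5·4 = 5; e = 3.5 − 5 = -1.5
x=6: ŷ = -1 + 1.5·6 = 8; e = 6.5 − 8 = -1.5
x=8: ŷ = -1 + 1.5·8 = 11; e = 13.5 − 11 = 2.5
x=10: ŷ = -1 + 1.5·10 = 14; e = 14 − 14 = 0
x=12: ŷ = -1 + 1.5·12 = 17; e = 19 − 17 = 2
x=14: ŷ = -1 + 1.5·14 = 20; e = 20.5 − 20 = 0.5
x=16: ŷ = -1 + 1.5·16 = 23; e = 23.5 − 23 = 0.5
x=18: ŷ = -1 + 1.5·18 = 26; e = 23 − 26 = -3
x=20: ŷ = -1 + 1.5·20 = 29; e = 29.5 − 29 = 0.5
SSE = 2.25 + 2.25 + 6.25 + 0 + 4 + 0.25 + 0.25 + 9 + 0.25 = 24.5
s = √(24.5/7) = √3.5 ≈ 1.87

s = 1.87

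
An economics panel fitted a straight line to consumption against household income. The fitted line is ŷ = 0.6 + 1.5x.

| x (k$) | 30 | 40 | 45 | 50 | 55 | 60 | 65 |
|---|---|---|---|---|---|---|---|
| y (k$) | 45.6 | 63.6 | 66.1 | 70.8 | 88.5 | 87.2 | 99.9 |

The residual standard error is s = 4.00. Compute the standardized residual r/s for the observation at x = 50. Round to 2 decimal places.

-1.20

ŷ = 0.6 + 1.5·50 = 75.6
r = 70.8 − 75.6 = -4.8
r/s = -4.8 / 4.00 = -1.20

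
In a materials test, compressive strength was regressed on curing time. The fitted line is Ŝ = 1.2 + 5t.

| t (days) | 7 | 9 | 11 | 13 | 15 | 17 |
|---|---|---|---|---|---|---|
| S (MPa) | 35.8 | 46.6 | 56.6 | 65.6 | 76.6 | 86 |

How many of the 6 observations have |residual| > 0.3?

t=7: Ŝ = 1.2 + 5·7 = 36.2; e = 35.8 − 36.2 = -0.4
t=9: Ŝ = 1.2 + 5·9 = 46.2; e = 46.6 − 46.2 = 0.4
t=11: Ŝ = 1.2 + 5·11 = 56.2; e = 56.6 − 56.2 = 0.4
t=13: Ŝ = 1.2 + 5·13 = 66.2; e = 65.6 − 66.2 = -0.6
t=15: Ŝ = 1.2 + 5·15 = 76.2; e = 76.6 − 76.2 = 0.4
t=17: Ŝ = 1.2 + 5·17 = 86.2; e = 86 − 86.2 = -0.2
|e| > 0.3: t=7 (|e|=0.4), t=9 (|e|=0.4), t=11 (|e|=0.4), t=13 (|e|=0.6), t=15 (|e|=0.4) → 5

5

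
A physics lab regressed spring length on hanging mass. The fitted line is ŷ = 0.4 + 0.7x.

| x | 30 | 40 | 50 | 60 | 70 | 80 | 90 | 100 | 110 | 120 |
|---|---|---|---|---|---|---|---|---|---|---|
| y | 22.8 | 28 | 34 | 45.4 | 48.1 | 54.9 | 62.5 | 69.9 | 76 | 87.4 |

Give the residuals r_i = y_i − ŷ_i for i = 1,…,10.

x=30: ŷ = 0.4 + 0.7·30 = 21.4; r = 22.8 − 21.4 = 1.4
x=40: ŷ = 0.4 + 0.7·40 = 28.4; r = 28 − 28.4 = -0.4
x=50: ŷ = 0.4 + 0.7·50 = 35.4; r = 34 − 35.4 = -1.4
x=60: ŷ = 0.4 + 0.7·60 = 42.4; r = 45.4 − 42.4 = 3
x=70: ŷ = 0.4 + 0.7·70 = 49.4; r = 48.1 − 49.4 = -1.3
x=80: ŷ = 0.4 + 0.7·80 = 56.4; r = 54.9 − 56.4 = -1.5
x=90: ŷ = 0.4 + 0.7·90 = 63.4; r = 62.5 − 63.4 = -0.9
x=100: ŷ = 0.4 + 0.7·100 = 70.4; r = 69.9 − 70.4 = -0.5
x=110: ŷ = 0.4 + 0.7·110 = 77.4; r = 76 − 77.4 = -1.4
x=120: ŷ = 0.4 + 0.7·120 = 84.4; r = 87.4 − 84.4 = 3

1.4, -0.4, -1.4, 3, -1.3, -1.5, -0.9, -0.5, -1.4, 3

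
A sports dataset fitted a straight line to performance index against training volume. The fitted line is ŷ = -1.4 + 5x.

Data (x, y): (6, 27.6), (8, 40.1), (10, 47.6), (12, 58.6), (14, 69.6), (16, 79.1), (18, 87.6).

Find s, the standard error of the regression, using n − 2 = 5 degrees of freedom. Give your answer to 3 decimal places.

s = 1.140

x=6: ŷ = -1.4 + 5·6 = 28.6; e = 27.6 − 28.6 = -1
x=8: ŷ = -1.4 + 5·8 = 38.6; e = 40.1 − 38.6 = 1.5
x=10: ŷ = -1.4 + 5·10 = 48.6; e = 47.6 − 48.6 = -1
x=12: ŷ = -1.4 + 5·12 = 58.6; e = 58.6 − 58.6 = 0
x=14: ŷ = -1.4 + 5·14 = 68.6; e = 69.6 − 68.6 = 1
x=16: ŷ = -1.4 + 5·16 = 78.6; e = 79.1 − 78.6 = 0.5
x=18: ŷ = -1.4 + 5·18 = 88.6; e = 87.6 − 88.6 = -1
SSE = 1 + 2.25 + 1 + 0 + 1 + 0.25 + 1 = 6.5
s = √(6.5/5) = √1.3 ≈ 1.140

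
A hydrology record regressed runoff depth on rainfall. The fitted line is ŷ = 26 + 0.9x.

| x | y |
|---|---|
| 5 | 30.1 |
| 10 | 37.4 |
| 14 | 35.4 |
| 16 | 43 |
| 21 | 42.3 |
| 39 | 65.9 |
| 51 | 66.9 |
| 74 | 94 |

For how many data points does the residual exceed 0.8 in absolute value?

7

x=5: ŷ = 26 + 0.9·5 = 30.5; e = 30.1 − 30.5 = -0.4
x=10: ŷ = 26 + 0.9·10 = 35; e = 37.4 − 35 = 2.4
x=14: ŷ = 26 + 0.9·14 = 38.6; e = 35.4 − 38.6 = -3.2
x=16: ŷ = 26 + 0.9·16 = 40.4; e = 43 − 40.4 = 2.6
x=21: ŷ = 26 + 0.9·21 = 44.9; e = 42.3 − 44.9 = -2.6
x=39: ŷ = 26 + 0.9·39 = 61.1; e = 65.9 − 61.1 = 4.8
x=51: ŷ = 26 + 0.9·51 = 71.9; e = 66.9 − 71.9 = -5
x=74: ŷ = 26 + 0.9·74 = 92.6; e = 94 − 92.6 = 1.4
|e| > 0.8: x=10 (|e|=2.4), x=14 (|e|=3.2), x=16 (|e|=2.6), x=21 (|e|=2.6), x=39 (|e|=4.8), x=51 (|e|=5), x=74 (|e|=1.4) → 7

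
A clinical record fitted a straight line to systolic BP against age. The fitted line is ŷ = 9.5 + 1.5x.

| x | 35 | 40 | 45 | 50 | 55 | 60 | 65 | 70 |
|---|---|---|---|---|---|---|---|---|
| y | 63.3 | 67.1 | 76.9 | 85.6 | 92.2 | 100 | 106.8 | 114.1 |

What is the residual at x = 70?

ŷ = 9.5 + 1.5·70 = 114.5
r = 114.1 − 114.5 = -0.4

r = -0.4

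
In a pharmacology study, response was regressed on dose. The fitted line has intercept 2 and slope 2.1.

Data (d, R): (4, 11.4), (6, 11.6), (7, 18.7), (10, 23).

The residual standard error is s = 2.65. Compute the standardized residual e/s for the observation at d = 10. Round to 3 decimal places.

R̂ = 2 + 2.1·10 = 23
e = 23 − 23 = 0
e/s = 0 / 2.65 = 0.000

0.000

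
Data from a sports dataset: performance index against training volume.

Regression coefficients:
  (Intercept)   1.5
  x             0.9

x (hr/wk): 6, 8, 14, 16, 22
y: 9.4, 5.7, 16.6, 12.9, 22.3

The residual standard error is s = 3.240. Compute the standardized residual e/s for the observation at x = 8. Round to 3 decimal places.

-0.926

ŷ = 1.5 + 0.9·8 = 8.7
e = 5.7 − 8.7 = -3
e/s = -3 / 3.240 = -0.926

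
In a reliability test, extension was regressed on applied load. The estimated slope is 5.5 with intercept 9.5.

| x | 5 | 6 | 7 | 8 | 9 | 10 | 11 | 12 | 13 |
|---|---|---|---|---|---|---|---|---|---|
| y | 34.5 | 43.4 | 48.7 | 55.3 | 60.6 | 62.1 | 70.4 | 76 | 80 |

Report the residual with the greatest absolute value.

e = -2.5

x=5: ŷ = 9.5 + 5.5·5 = 37; e = 34.5 − 37 = -2.5
x=6: ŷ = 9.5 + 5.5·6 = 42.5; e = 43.4 − 42.5 = 0.9
x=7: ŷ = 9.5 + 5.5·7 = 48; e = 48.7 − 48 = 0.7
x=8: ŷ = 9.5 + 5.5·8 = 53.5; e = 55.3 − 53.5 = 1.8
x=9: ŷ = 9.5 + 5.5·9 = 59; e = 60.6 − 59 = 1.6
x=10: ŷ = 9.5 + 5.5·10 = 64.5; e = 62.1 − 64.5 = -2.4
x=11: ŷ = 9.5 + 5.5·11 = 70; e = 70.4 − 70 = 0.4
x=12: ŷ = 9.5 + 5.5·12 = 75.5; e = 76 − 75.5 = 0.5
x=13: ŷ = 9.5 + 5.5·13 = 81; e = 80 − 81 = -1
Largest |e| is 2.5 at x = 5, residual -2.5.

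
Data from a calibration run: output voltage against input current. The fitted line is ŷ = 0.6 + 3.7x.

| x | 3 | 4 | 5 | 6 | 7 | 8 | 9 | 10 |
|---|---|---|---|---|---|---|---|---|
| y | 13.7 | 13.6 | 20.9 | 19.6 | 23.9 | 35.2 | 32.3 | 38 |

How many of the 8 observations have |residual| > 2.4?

3

x=3: ŷ = 0.6 + 3.7·3 = 11.7; e = 13.7 − 11.7 = 2
x=4: ŷ = 0.6 + 3.7·4 = 15.4; e = 13.6 − 15.4 = -1.8
x=5: ŷ = 0.6 + 3.7·5 = 19.1; e = 20.9 − 19.1 = 1.8
x=6: ŷ = 0.6 + 3.7·6 = 22.8; e = 19.6 − 22.8 = -3.2
x=7: ŷ = 0.6 + 3.7·7 = 26.5; e = 23.9 − 26.5 = -2.6
x=8: ŷ = 0.6 + 3.7·8 = 30.2; e = 35.2 − 30.2 = 5
x=9: ŷ = 0.6 + 3.7·9 = 33.9; e = 32.3 − 33.9 = -1.6
x=10: ŷ = 0.6 + 3.7·10 = 37.6; e = 38 − 37.6 = 0.4
|e| > 2.4: x=6 (|e|=3.2), x=7 (|e|=2.6), x=8 (|e|=5) → 3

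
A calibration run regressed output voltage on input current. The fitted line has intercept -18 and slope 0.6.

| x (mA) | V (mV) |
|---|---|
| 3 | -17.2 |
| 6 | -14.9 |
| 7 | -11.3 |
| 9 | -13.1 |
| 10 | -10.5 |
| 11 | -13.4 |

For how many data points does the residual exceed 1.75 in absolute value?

x=3: V̂ = -18 + 0.6·3 = -16.2; e = -17.2 − (-16.2) = -1
x=6: V̂ = -18 + 0.6·6 = -14.4; e = -14.9 − (-14.4) = -0.5
x=7: V̂ = -18 + 0.6·7 = -13.8; e = -11.3 − (-13.8) = 2.5
x=9: V̂ = -18 + 0.6·9 = -12.6; e = -13.1 − (-12.6) = -0.5
x=10: V̂ = -18 + 0.6·10 = -12; e = -10.5 − (-12) = 1.5
x=11: V̂ = -18 + 0.6·11 = -11.4; e = -13.4 − (-11.4) = -2
|e| > 1.75: x=7 (|e|=2.5), x=11 (|e|=2) → 2

2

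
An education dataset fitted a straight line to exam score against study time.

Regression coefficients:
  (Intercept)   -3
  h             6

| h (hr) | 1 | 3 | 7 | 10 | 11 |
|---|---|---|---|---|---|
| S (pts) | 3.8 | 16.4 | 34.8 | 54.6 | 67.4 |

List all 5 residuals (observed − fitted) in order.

h=1: ŷ = -3 + 6·1 = 3; e = 3.8 − 3 = 0.8
h=3: ŷ = -3 + 6·3 = 15; e = 16.4 − 15 = 1.4
h=7: ŷ = -3 + 6·7 = 39; e = 34.8 − 39 = -4.2
h=10: ŷ = -3 + 6·10 = 57; e = 54.6 − 57 = -2.4
h=11: ŷ = -3 + 6·11 = 63; e = 67.4 − 63 = 4.4

0.8, 1.4, -4.2, -2.4, 4.4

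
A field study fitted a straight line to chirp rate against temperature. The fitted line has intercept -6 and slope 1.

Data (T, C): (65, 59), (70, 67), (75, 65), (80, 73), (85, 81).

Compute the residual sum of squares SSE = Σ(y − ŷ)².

SSE = 30

T=65: ŷ = -6 + 65 = 59; r = 59 − 59 = 0
T=70: ŷ = -6 + 70 = 64; r = 67 − 64 = 3
T=75: ŷ = -6 + 75 = 69; r = 65 − 69 = -4
T=80: ŷ = -6 + 80 = 74; r = 73 − 74 = -1
T=85: ŷ = -6 + 85 = 79; r = 81 − 79 = 2
SSE = 0 + 9 + 16 + 1 + 4 = 30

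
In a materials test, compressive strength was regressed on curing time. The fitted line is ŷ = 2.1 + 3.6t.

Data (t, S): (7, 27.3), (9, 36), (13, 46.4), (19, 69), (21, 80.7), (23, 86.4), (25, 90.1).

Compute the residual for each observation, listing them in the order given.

t=7: ŷ = 2.1 + 3.6·7 = 27.3; r = 27.3 − 27.3 = 0
t=9: ŷ = 2.1 + 3.6·9 = 34.5; r = 36 − 34.5 = 1.5
t=13: ŷ = 2.1 + 3.6·13 = 48.9; r = 46.4 − 48.9 = -2.5
t=19: ŷ = 2.1 + 3.6·19 = 70.5; r = 69 − 70.5 = -1.5
t=21: ŷ = 2.1 + 3.6·21 = 77.7; r = 80.7 − 77.7 = 3
t=23: ŷ = 2.1 + 3.6·23 = 84.9; r = 86.4 − 84.9 = 1.5
t=25: ŷ = 2.1 + 3.6·25 = 92.1; r = 90.1 − 92.1 = -2

0, 1.5, -2.5, -1.5, 3, 1.5, -2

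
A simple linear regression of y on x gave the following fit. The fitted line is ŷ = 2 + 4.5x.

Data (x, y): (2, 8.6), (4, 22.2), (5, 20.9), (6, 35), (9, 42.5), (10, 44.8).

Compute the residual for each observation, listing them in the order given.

-2.4, 2.2, -3.6, 6, 0, -2.2

x=2: ŷ = 2 + 4.5·2 = 11; r = 8.6 − 11 = -2.4
x=4: ŷ = 2 + 4.5·4 = 20; r = 22.2 − 20 = 2.2
x=5: ŷ = 2 + 4.5·5 = 24.5; r = 20.9 − 24.5 = -3.6
x=6: ŷ = 2 + 4.5·6 = 29; r = 35 − 29 = 6
x=9: ŷ = 2 + 4.5·9 = 42.5; r = 42.5 − 42.5 = 0
x=10: ŷ = 2 + 4.5·10 = 47; r = 44.8 − 47 = -2.2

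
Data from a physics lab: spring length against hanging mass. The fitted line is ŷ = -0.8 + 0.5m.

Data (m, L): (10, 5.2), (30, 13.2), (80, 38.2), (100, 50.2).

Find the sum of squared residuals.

SSE = 4

m=10: ŷ = -0.8 + 0.5·10 = 4.2; e = 5.2 − 4.2 = 1
m=30: ŷ = -0.8 + 0.5·30 = 14.2; e = 13.2 − 14.2 = -1
m=80: ŷ = -0.8 + 0.5·80 = 39.2; e = 38.2 − 39.2 = -1
m=100: ŷ = -0.8 + 0.5·100 = 49.2; e = 50.2 − 49.2 = 1
SSE = 1 + 1 + 1 + 1 = 4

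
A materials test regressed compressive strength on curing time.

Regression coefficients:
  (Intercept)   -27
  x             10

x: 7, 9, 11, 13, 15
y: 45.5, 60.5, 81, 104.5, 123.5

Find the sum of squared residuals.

x=7: ŷ = -27 + 10·7 = 43; e = 45.5 − 43 = 2.5
x=9: ŷ = -27 + 10·9 = 63; e = 60.5 − 63 = -2.5
x=11: ŷ = -27 + 10·11 = 83; e = 81 − 83 = -2
x=13: ŷ = -27 + 10·13 = 103; e = 104.5 − 103 = 1.5
x=15: ŷ = -27 + 10·15 = 123; e = 123.5 − 123 = 0.5
SSE = 6.25 + 6.25 + 4 + 2.25 + 0.25 = 19

SSE = 19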